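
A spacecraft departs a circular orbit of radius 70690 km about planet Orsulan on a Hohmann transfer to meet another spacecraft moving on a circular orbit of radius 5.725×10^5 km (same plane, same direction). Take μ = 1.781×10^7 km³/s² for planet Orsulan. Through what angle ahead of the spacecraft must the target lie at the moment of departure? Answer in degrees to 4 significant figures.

Semi-major axis of the transfer orbit: a_t = (70690 + 5.725×10^5)/2 = 3.21595×10^5 km.
The half-period of the transfer ellipse is t = π√(a_t³/μ) = 1.35763×10^5 s.
The target's mean motion on its circular orbit is ω₂ = √(μ/r₂³) = 9.74246×10^-6 rad/s.
Angle swept by the target during transfer: ω₂·t = 1.32267 rad = 75.78°.
Arrival is 180° from departure on the ellipse, so φ = 180° − 75.78° = 104.2°.

φ = 104.2°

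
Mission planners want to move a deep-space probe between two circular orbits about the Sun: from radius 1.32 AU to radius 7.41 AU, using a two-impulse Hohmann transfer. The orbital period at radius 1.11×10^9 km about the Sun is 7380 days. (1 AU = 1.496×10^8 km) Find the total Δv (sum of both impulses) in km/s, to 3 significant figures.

From Kepler's third law T² = 4π²r³/μ at r = 1.11×10^9 km, T = 7380 days = 7380 × 86400 s = 6.37632×10^8 s: μ = 4π²r³/T² = 1.32797×10^11 km³/s².
In km: r₁ = 1.32 × 1.496×10^8 = 1.97472×10^8 km; r₂ = 7.41 × 1.496×10^8 = 1.108536×10^9 km.
Semi-major axis of the transfer orbit: a_t = (1.97472×10^8 + 1.108536×10^9)/2 = 6.53004×10^8 km.
At r₁ the circular-orbit speed is v₁ = √(μ/r₁) = 25.9323 km/s.
Transfer-orbit speed at r₁ (vis-viva equation): v_p = √[μ(2/r₁ − 1/a_t)] = 33.7877 km/s.
First burn Δv₁ = |v_p − v₁| = 7.855 km/s.
Circular speed at r₂: v₂ = √(μ/r₂) = 10.945 km/s.
Transfer-orbit speed at r₂: v_a = √[μ(2/r₂ − 1/a_t)] = 6.0189 km/s.
Second burn Δv₂ = |v₂ − v_a| = 4.926 km/s.
Δv = Δv₁ + Δv₂ = 7.855 + 4.926 = 12.78 km/s.

Δv = 12.8 km/s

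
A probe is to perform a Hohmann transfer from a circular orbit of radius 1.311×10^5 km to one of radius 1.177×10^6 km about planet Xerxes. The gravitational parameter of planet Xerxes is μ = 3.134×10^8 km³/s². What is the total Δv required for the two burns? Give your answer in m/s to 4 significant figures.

Semi-major axis of the transfer orbit: a_t = (1.311×10^5 + 1.177×10^6)/2 = 6.5405×10^5 km.
Circular speed at r₁: v₁ = √(μ/r₁) = √(3.134×10^8/1.311×10^5) = 48.89 km/s.
Transfer-orbit speed at r₁ (vis-viva equation): v_p = √[μ(2/r₁ − 1/a_t)] = 65.59 km/s.
First burn Δv₁ = |v_p − v₁| = 16.70 km/s.
Circular speed at r₂: v₂ = √(μ/r₂) = 16.318 km/s.
Transfer-orbit speed at r₂: v_a = √[μ(2/r₂ − 1/a_t)] = 7.3056 km/s.
Second burn Δv₂ = |v₂ − v_a| = 9.012 km/s.
Total Δv = Δv₁ + Δv₂ = 25.71 km/s.

Δv = 25710 m/s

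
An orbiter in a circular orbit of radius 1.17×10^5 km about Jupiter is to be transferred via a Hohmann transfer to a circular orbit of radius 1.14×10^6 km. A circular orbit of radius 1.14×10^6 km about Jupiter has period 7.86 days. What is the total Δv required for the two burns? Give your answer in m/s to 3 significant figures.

Δv = 17400 m/s

From Kepler's third law T² = 4π²r³/μ at r = 1.14×10^6 km, T = 7.86 days = 7.86 × 86400 s = 6.79104×10^5 s: μ = 4π²r³/T² = 1.26824×10^8 km³/s².
Semi-major axis of the transfer orbit: a_t = (1.170×10^5 + 1.140×10^6)/2 = 6.285×10^5 km.
At r₁ the circular-orbit speed is v₁ = √(μ/r₁) = 32.9236 km/s.
Transfer-orbit speed at r₁ (v² = μ(2/r − 1/a)): v_p = √[μ(2/r₁ − 1/a_t)] = 44.3412 km/s.
First burn Δv₁ = |v_p − v₁| = 11.418 km/s.
At r₂, v₂ = √(μ/r₂) = 10.5475 km/s.
Transfer-orbit speed at r₂: v_a = √[μ(2/r₂ − 1/a_t)] = 4.55081 km/s.
Second burn Δv₂ = |v₂ − v_a| = 5.9967 km/s.
Δv = Δv₁ + Δv₂ = 11.418 + 5.9967 = 17.41 km/s.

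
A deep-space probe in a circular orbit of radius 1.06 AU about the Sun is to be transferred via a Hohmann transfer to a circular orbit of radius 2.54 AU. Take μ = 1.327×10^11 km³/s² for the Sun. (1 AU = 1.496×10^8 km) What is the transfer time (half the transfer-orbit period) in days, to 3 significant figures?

t = 441 days

In km: r₁ = 1.06 × 1.496×10^8 = 1.58576×10^8 km; r₂ = 2.54 × 1.496×10^8 = 3.79984×10^8 km.
Semi-major axis of the transfer orbit: a_t = (1.58576×10^8 + 3.79984×10^8)/2 = 2.6928×10^8 km.
Half the transfer-orbit period gives t = π√(a_t³/μ) = 3.811×10^7 s.
Converting: 3.811×10^7 s ÷ 86400 s/day = 441 days.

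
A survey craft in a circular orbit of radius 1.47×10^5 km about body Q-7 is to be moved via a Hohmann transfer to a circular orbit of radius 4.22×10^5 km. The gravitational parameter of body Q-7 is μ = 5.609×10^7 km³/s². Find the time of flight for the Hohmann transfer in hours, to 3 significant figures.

t = 17.7 hours

The Hohmann ellipse has a_t = (r₁ + r₂)/2 = 2.845×10^5 km.
Half the transfer-orbit period gives t = π√(a_t³/μ) = 63650 s.
Converting: 63650 s ÷ 3600 s/hour = 17.7 hours.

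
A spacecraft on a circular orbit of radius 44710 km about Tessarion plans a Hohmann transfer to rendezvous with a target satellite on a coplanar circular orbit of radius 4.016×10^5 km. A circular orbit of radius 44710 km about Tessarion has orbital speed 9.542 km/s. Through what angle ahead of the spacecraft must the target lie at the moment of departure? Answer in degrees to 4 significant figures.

φ = 105.4°

From the circular-orbit relation v² = μ/r at r = 44710 km: μ = v²r = (9.542)² × 44710 = 4.07083×10^6 km³/s².
Semi-major axis of the transfer orbit: a_t = (44710 + 4.016×10^5)/2 = 2.23155×10^5 km.
Transfer time t = π√(a_t³/μ) = 1.6414×10^5 s.
The target's mean motion on its circular orbit is ω₂ = √(μ/r₂³) = 7.9278×10^-6 rad/s.
Angle swept by the target during transfer: ω₂·t = 1.3013 rad = 74.56°.
The spacecraft traverses 180° on the transfer ellipse, so the target must lead by 180° − 74.56° = 105.4°.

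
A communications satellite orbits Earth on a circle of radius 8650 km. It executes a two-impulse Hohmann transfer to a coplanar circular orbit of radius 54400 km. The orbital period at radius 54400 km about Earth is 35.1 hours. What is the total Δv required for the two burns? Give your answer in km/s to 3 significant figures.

Δv = 3.42 km/s

From Kepler's third law T² = 4π²r³/μ at r = 54400 km, T = 35.1 hours = 35.1 × 3600 s = 1.2636×10^5 s: μ = 4π²r³/T² = 3.98050×10^5 km³/s².
Transfer-ellipse semi-major axis a_t = (r₁ + r₂)/2 = (8650 + 54400)/2 = 31525 km.
Circular speed at r₁: v₁ = √(μ/r₁) = √(3.98050×10^5/8650) = 6.78360 km/s.
Transfer-orbit speed at r₁ (vis-viva equation): v_p = √[μ(2/r₁ − 1/a_t)] = 8.91112 km/s.
First burn Δv₁ = |v_p − v₁| = 2.128 km/s.
At r₂, v₂ = √(μ/r₂) = 2.705 km/s.
Transfer-orbit speed at r₂: v_a = √[μ(2/r₂ − 1/a_t)] = 1.417 km/s.
Second burn Δv₂ = |v₂ − v_a| = 1.288 km/s.
Total Δv = Δv₁ + Δv₂ = 3.416 km/s.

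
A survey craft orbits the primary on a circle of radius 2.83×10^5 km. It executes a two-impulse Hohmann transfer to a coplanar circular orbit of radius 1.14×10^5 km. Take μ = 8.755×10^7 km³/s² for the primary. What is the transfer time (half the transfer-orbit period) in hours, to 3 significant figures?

t = 8.25 hours

The Hohmann ellipse has a_t = (r₁ + r₂)/2 = 1.985×10^5 km.
Transfer time t = π√(a_t³/μ) = π√((1.985×10^5)³ / 8.755×10^7) = 29690 s.
Converting: 29690 s ÷ 3600 s/hour = 8.25 hours.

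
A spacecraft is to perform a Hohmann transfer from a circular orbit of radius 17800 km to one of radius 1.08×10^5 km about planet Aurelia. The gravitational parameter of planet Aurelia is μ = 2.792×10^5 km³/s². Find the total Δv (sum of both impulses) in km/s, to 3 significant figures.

Δv = 1.98 km/s

Transfer-ellipse semi-major axis a_t = (r₁ + r₂)/2 = (17800 + 1.080×10^5)/2 = 62900 km.
Circular speed at r₁: v₁ = √(μ/r₁) = √(2.792×10^5/17800) = 3.9605 km/s.
On the transfer ellipse at r₁, vis-viva equation gives v_p = √[μ(2/r₁ − 1/a_t)] = 5.1896 km/s.
First burn Δv₁ = |v_p − v₁| = 1.2291 km/s.
Circular speed at r₂: v₂ = √(μ/r₂) = 1.60785 km/s.
Transfer-orbit speed at r₂: v_a = √[μ(2/r₂ − 1/a_t)] = 0.855324 km/s.
Second burn Δv₂ = |v₂ − v_a| = 0.75253 km/s.
Δv = Δv₁ + Δv₂ = 1.2291 + 0.75253 = 1.982 km/s.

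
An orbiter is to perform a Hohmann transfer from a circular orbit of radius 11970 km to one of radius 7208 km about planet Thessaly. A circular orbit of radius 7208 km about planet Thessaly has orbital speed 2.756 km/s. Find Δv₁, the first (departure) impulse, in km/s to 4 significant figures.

From the circular-orbit relation v² = μ/r at r = 7208 km: μ = v²r = (2.756)² × 7208 = 54748.6 km³/s².
Semi-major axis of the transfer orbit: a_t = (11970 + 7208)/2 = 9589 km.
Circular speed at r = 11970 km: v_c = √(μ/r) = 2.1386 km/s.
Transfer-orbit speed at the same r (vis-viva, a = a_t): v_t = √[μ(2/r − 1/a_t)] = 1.8542 km/s.
Δv₁ = |v_t − v_c| = |1.8542 − 2.1386| = 0.2844 km/s.

Δv₁ = 0.2844 km/s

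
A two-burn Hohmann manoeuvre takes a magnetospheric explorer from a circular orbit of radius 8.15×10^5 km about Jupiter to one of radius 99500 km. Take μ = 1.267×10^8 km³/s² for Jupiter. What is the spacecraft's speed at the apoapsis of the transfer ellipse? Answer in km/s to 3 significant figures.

v = 5.82 km/s

Transfer-ellipse semi-major axis a_t = (r₁ + r₂)/2 = (8.150×10^5 + 99500)/2 = 4.5725×10^5 km.
The apoapsis of the transfer ellipse is at r = 8.150×10^5 km.
Applying v² = μ(2/r − 1/a_t): v = 5.816 km/s.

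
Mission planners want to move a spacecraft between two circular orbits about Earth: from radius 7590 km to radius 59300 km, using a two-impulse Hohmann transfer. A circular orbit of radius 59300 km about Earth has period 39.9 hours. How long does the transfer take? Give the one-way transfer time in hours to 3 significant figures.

t = 8.45 hours

From Kepler's third law T² = 4π²r³/μ at r = 59300 km, T = 39.9 hours = 39.9 × 3600 s = 1.4364×10^5 s: μ = 4π²r³/T² = 3.99000×10^5 km³/s².
Semi-major axis of the transfer orbit: a_t = (7590 + 59300)/2 = 33445 km.
By Kepler's third law the transfer-orbit period is T = 2π√(a_t³/μ), so t = T/2 = 30420 s.
Converting: 30420 s ÷ 3600 s/hour = 8.45 hours.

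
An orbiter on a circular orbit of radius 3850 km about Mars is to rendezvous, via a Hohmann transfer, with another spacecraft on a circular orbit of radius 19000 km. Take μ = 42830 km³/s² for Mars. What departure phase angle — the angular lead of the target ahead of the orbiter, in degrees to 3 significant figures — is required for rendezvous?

Semi-major axis of the transfer orbit: a_t = (3850 + 19000)/2 = 11425 km.
Transfer time t = π√(a_t³/μ) = 18538 s.
Target angular speed ω₂ = √(μ/r₂³) = 7.9021×10^-5 rad/s.
Angle swept by the target during transfer: ω₂·t = 1.4649 rad = 83.93°.
Arrival is 180° from departure on the ellipse, so φ = 180° − 83.93° = 96.1°.

φ = 96.1°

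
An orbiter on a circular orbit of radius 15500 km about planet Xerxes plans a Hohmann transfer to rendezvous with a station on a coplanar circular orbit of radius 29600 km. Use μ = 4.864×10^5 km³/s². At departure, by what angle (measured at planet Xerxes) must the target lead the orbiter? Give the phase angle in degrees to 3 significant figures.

φ = 60.3°

Transfer-ellipse semi-major axis a_t = (r₁ + r₂)/2 = (15500 + 29600)/2 = 22550 km.
Transfer time t = π√(a_t³/μ) = 15254 s.
Target angular speed ω₂ = √(μ/r₂³) = 1.3695×10^-4 rad/s.
Angle swept by the target during transfer: ω₂·t = 2.089 rad = 119.7°.
The orbiter traverses 180° on the transfer ellipse, so the target must lead by 180° − 119.7° = 60.3°.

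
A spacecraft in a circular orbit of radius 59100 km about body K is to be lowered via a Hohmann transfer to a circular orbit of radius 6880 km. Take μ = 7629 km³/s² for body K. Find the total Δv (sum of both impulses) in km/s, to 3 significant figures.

Δv = 0.552 km/s

Transfer-ellipse semi-major axis a_t = (r₁ + r₂)/2 = (59100 + 6880)/2 = 32990 km.
Circular speed at r₁: v₁ = √(μ/r₁) = √(7629/59100) = 0.3593 km/s.
On the transfer ellipse at r₁, vis-viva gives v_a = √[μ(2/r₁ − 1/a_t)] = 0.1641 km/s.
First burn Δv₁ = |v_a − v₁| = 0.1952 km/s.
Circular speed at r₂: v₂ = √(μ/r₂) = 1.0530 km/s.
Transfer-orbit speed at r₂: v_p = √[μ(2/r₂ − 1/a_t)] = 1.4094 km/s.
Second burn Δv₂ = |v₂ − v_p| = 0.3564 km/s.
Total Δv = Δv₁ + Δv₂ = 0.5516 km/s.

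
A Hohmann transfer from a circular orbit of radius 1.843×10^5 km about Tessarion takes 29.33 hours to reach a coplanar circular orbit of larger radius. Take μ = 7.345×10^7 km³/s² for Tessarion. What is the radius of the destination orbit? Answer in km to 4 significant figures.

r₂ = 6.880×10^5 km

Transfer time t = 29.33 hours = 1.05588×10^5 s, and t = π√(a_t³/μ).
So a_t = (μ t²/π²)^(1/3) = (7.345×10^7 × (1.05588×10^5)² / π²)^(1/3) = 4.3615×10^5 km.
Since a_t = (r₁ + r₂)/2, r₂ = 2a_t − r₁ = 2×4.3615×10^5 − 1.843×10^5 = 6.880×10^5 km.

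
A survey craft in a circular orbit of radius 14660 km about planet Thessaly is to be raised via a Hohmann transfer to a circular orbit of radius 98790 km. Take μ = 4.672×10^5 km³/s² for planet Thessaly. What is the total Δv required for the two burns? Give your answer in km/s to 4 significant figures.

The Hohmann ellipse has a_t = (r₁ + r₂)/2 = 56725 km.
Circular speed at r₁: v₁ = √(μ/r₁) = √(4.672×10^5/14660) = 5.645 km/s.
On the transfer ellipse at r₁, vis-viva equation gives v_p = √[μ(2/r₁ − 1/a_t)] = 7.450 km/s.
First burn Δv₁ = |v_p − v₁| = 1.805 km/s.
At r₂, v₂ = √(μ/r₂) = 2.175 km/s.
Transfer-orbit speed at r₂: v_a = √[μ(2/r₂ − 1/a_t)] = 1.106 km/s.
Second burn Δv₂ = |v₂ − v_a| = 1.069 km/s.
Total Δv = Δv₁ + Δv₂ = 2.874 km/s.

Δv = 2.874 km/s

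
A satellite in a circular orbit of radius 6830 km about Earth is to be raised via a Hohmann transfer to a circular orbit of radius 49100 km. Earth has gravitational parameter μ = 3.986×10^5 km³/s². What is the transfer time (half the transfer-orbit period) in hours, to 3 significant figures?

The Hohmann ellipse has a_t = (r₁ + r₂)/2 = 27965 km.
By Kepler's third law the transfer-orbit period is T = 2π√(a_t³/μ), so t = T/2 = 23270 s.
Converting: 23270 s ÷ 3600 s/hour = 6.46 hours.

t = 6.46 hours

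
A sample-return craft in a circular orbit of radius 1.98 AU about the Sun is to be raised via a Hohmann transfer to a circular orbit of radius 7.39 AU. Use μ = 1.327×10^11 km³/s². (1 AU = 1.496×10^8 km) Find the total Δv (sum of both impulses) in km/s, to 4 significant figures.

In km: r₁ = 1.98 × 1.496×10^8 = 2.96208×10^8 km; r₂ = 7.39 × 1.496×10^8 = 1.105544×10^9 km.
Transfer-ellipse semi-major axis a_t = (r₁ + r₂)/2 = (2.96208×10^8 + 1.105544×10^9)/2 = 7.00876×10^8 km.
At r₁ the circular-orbit speed is v₁ = √(μ/r₁) = 21.166 km/s.
Transfer-orbit speed at r₁ (vis-viva): v_p = √[μ(2/r₁ − 1/a_t)] = 26.583 km/s.
First burn Δv₁ = |v_p − v₁| = 5.417 km/s.
At r₂, v₂ = √(μ/r₂) = 10.956 km/s.
Transfer-orbit speed at r₂: v_a = √[μ(2/r₂ − 1/a_t)] = 7.1224 km/s.
Second burn Δv₂ = |v₂ − v_a| = 3.834 km/s.
Total Δv = Δv₁ + Δv₂ = 9.251 km/s.

Δv = 9.251 km/s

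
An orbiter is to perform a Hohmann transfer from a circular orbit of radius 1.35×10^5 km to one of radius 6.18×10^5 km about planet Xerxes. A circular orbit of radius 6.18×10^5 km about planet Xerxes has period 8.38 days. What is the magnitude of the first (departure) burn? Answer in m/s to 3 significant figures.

From Kepler's third law T² = 4π²r³/μ at r = 6.18×10^5 km, T = 8.38 days = 8.38 × 86400 s = 7.24032×10^5 s: μ = 4π²r³/T² = 1.77750×10^7 km³/s².
Semi-major axis of the transfer orbit: a_t = (1.350×10^5 + 6.180×10^5)/2 = 3.765×10^5 km.
On the circular orbit at r = 1.350×10^5 km, v_c = √(μ/r) = 11.475 km/s.
Vis-viva on the transfer ellipse at r = 1.350×10^5 km gives v_t = √[μ(2/r − 1/a_t)] = 14.701 km/s.
Δv₁ = |v_t − v_c| = |14.701 − 11.475| = 3.226 km/s.

Δv₁ = 3230 m/s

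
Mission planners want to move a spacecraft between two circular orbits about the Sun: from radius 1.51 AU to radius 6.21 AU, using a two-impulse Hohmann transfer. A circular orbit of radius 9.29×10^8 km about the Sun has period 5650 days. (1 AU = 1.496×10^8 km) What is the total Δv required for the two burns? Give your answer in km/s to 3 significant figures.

From Kepler's third law T² = 4π²r³/μ at r = 9.29×10^8 km, T = 5650 days = 5650 × 86400 s = 4.8816×10^8 s: μ = 4π²r³/T² = 1.32826×10^11 km³/s².
In km: r₁ = 1.51 × 1.496×10^8 = 2.25896×10^8 km; r₂ = 6.21 × 1.496×10^8 = 9.29016×10^8 km.
Semi-major axis of the transfer orbit: a_t = (2.25896×10^8 + 9.29016×10^8)/2 = 5.77456×10^8 km.
At r₁ the circular-orbit speed is v₁ = √(μ/r₁) = 24.249 km/s.
Transfer-orbit speed at r₁ (vis-viva): v_p = √[μ(2/r₁ − 1/a_t)] = 30.757 km/s.
First burn Δv₁ = |v_p − v₁| = 6.508 km/s.
At r₂, v₂ = √(μ/r₂) = 11.9572 km/s.
Transfer-orbit speed at r₂: v_a = √[μ(2/r₂ − 1/a_t)] = 7.47867 km/s.
Second burn Δv₂ = |v₂ − v_a| = 4.479 km/s.
Total Δv = Δv₁ + Δv₂ = 10.99 km/s.

Δv = 11.0 km/s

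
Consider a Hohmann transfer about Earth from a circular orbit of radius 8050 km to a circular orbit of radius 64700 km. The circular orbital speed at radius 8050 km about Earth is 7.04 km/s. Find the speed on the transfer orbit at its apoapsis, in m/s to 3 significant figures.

From the circular-orbit relation v² = μ/r at r = 8050 km: μ = v²r = (7.04)² × 8050 = 3.98971×10^5 km³/s².
Semi-major axis of the transfer orbit: a_t = (8050 + 64700)/2 = 36375 km.
The apoapsis of the transfer ellipse is at r = 64700 km.
Vis-viva: v = √[μ(2/r − 1/a_t)] = √[3.98971×10^5 × (2/64700 − 1/36375)] = 1.168 km/s.

v = 1170 m/s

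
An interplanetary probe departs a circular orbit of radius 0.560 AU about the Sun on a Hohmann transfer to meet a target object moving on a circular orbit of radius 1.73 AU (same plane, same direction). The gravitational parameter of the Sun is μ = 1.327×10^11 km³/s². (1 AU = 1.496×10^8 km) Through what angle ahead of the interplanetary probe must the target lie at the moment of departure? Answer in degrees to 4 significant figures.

In km: r₁ = 0.560 × 1.496×10^8 = 8.3776×10^7 km; r₂ = 1.73 × 1.496×10^8 = 2.58808×10^8 km.
Transfer-ellipse semi-major axis a_t = (r₁ + r₂)/2 = (8.3776×10^7 + 2.58808×10^8)/2 = 1.71292×10^8 km.
The half-period of the transfer ellipse is t = π√(a_t³/μ) = 1.9334×10^7 s.
Target angular speed ω₂ = √(μ/r₂³) = 8.7492×10^-8 rad/s.
Angle swept by the target during transfer: ω₂·t = 1.6916 rad = 96.92°.
The interplanetary probe traverses 180° on the transfer ellipse, so the target must lead by 180° − 96.92° = 83.08°.

φ = 83.08°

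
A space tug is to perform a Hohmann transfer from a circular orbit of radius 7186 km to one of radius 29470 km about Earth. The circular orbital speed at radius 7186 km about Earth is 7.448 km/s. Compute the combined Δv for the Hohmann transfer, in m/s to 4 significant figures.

From the circular-orbit relation v² = μ/r at r = 7186 km: μ = v²r = (7.448)² × 7186 = 3.98627×10^5 km³/s².
The Hohmann ellipse has a_t = (r₁ + r₂)/2 = 18328 km.
At r₁ the circular-orbit speed is v₁ = √(μ/r₁) = 7.448 km/s.
Transfer-orbit speed at r₁ (vis-viva): v_p = √[μ(2/r₁ − 1/a_t)] = 9.444 km/s.
First burn Δv₁ = |v_p − v₁| = 1.996 km/s.
Circular speed at r₂: v₂ = √(μ/r₂) = 3.678 km/s.
Transfer-orbit speed at r₂: v_a = √[μ(2/r₂ − 1/a_t)] = 2.303 km/s.
Second burn Δv₂ = |v₂ − v_a| = 1.375 km/s.
Total Δv = Δv₁ + Δv₂ = 3.371 km/s.

Δv = 3371 m/s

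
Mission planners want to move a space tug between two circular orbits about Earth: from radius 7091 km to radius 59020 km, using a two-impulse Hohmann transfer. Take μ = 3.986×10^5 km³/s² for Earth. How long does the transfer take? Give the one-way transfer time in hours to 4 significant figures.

t = 8.307 hours

Semi-major axis of the transfer orbit: a_t = (7091 + 59020)/2 = 33055.5 km.
Transfer time t = π√(a_t³/μ) = π√((33055.5)³ / 3.986×10^5) = 29905 s.
Converting: 29905 s ÷ 3600 s/hour = 8.307 hours.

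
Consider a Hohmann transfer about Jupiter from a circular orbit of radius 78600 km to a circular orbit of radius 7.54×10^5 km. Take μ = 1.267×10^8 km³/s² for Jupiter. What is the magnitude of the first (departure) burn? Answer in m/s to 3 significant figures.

The Hohmann ellipse has a_t = (r₁ + r₂)/2 = 4.163×10^5 km.
On the circular orbit at r = 78600 km, v_c = √(μ/r) = 40.15 km/s.
Vis-viva on the transfer ellipse at r = 78600 km gives v_t = √[μ(2/r − 1/a_t)] = 54.03 km/s.
Δv₁ = |v_t − v_c| = |54.03 − 40.15| = 13.88 km/s.

Δv₁ = 13900 m/s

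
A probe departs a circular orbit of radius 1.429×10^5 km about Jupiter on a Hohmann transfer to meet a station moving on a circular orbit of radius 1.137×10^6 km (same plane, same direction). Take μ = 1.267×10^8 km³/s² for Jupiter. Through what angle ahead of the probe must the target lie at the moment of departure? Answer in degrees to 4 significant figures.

φ = 104.0°

The Hohmann ellipse has a_t = (r₁ + r₂)/2 = 6.3995×10^5 km.
Transfer time t = π√(a_t³/μ) = 1.42883×10^5 s.
The target's mean motion on its circular orbit is ω₂ = √(μ/r₂³) = 9.28427×10^-6 rad/s.
Angle swept by the target during transfer: ω₂·t = 1.3266 rad = 76.01°.
The probe traverses 180° on the transfer ellipse, so the target must lead by 180° − 76.01° = 104.0°.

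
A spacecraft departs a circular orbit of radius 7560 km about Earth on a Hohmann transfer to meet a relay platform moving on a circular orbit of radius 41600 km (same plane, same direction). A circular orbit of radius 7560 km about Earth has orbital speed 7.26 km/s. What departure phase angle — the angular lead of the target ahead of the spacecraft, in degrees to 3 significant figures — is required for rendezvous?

φ = 98.2°

From the circular-orbit relation v² = μ/r at r = 7560 km: μ = v²r = (7.26)² × 7560 = 3.98469×10^5 km³/s².
The Hohmann ellipse has a_t = (r₁ + r₂)/2 = 24580 km.
The half-period of the transfer ellipse is t = π√(a_t³/μ) = 19179 s.
The target's mean motion on its circular orbit is ω₂ = √(μ/r₂³) = 7.4397×10^-5 rad/s.
Angle swept by the target during transfer: ω₂·t = 1.42686 rad = 81.753°.
Arrival is 180° from departure on the ellipse, so φ = 180° − 81.753° = 98.2°.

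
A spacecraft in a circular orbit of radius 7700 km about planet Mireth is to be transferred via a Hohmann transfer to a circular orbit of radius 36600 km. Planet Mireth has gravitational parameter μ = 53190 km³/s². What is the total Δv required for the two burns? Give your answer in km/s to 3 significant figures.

Transfer-ellipse semi-major axis a_t = (r₁ + r₂)/2 = (7700 + 36600)/2 = 22150 km.
Circular speed at r₁: v₁ = √(μ/r₁) = √(53190/7700) = 2.6283 km/s.
Transfer-orbit speed at r₁ (v² = μ(2/r − 1/a)): v_p = √[μ(2/r₁ − 1/a_t)] = 3.3785 km/s.
First burn Δv₁ = |v_p − v₁| = 0.7502 km/s.
Circular speed at r₂: v₂ = √(μ/r₂) = 1.2055 km/s.
Transfer-orbit speed at r₂: v_a = √[μ(2/r₂ − 1/a_t)] = 0.71078 km/s.
Second burn Δv₂ = |v₂ − v_a| = 0.4947 km/s.
Δv = Δv₁ + Δv₂ = 0.7502 + 0.4947 = 1.245 km/s.

Δv = 1.24 km/s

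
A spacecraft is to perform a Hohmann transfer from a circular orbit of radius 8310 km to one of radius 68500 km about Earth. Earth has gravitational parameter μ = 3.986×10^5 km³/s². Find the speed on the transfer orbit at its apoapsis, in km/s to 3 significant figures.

The Hohmann ellipse has a_t = (r₁ + r₂)/2 = 38405 km.
At apoapsis, r = 68500 km.
Vis-viva: v = √[μ(2/r − 1/a_t)] = √[3.986×10^5 × (2/68500 − 1/38405)] = 1.122 km/s.

v = 1.12 km/s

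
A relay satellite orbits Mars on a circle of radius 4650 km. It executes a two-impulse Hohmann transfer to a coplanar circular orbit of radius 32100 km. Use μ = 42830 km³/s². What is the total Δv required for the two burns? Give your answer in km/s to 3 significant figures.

Semi-major axis of the transfer orbit: a_t = (4650 + 32100)/2 = 18375 km.
At r₁ the circular-orbit speed is v₁ = √(μ/r₁) = 3.0349 km/s.
Transfer-orbit speed at r₁ (vis-viva): v_p = √[μ(2/r₁ − 1/a_t)] = 4.0113 km/s.
First burn Δv₁ = |v_p − v₁| = 0.9764 km/s.
Circular speed at r₂: v₂ = √(μ/r₂) = 1.1551 km/s.
Transfer-orbit speed at r₂: v_a = √[μ(2/r₂ − 1/a_t)] = 0.58108 km/s.
Second burn Δv₂ = |v₂ − v_a| = 0.5740 km/s.
Total Δv = Δv₁ + Δv₂ = 1.550 km/s.

Δv = 1.55 km/s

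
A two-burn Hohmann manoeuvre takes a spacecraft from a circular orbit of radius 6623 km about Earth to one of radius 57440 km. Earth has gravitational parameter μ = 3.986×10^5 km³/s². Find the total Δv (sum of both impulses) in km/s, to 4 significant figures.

Δv = 4.067 km/s

The Hohmann ellipse has a_t = (r₁ + r₂)/2 = 32031.5 km.
At r₁ the circular-orbit speed is v₁ = √(μ/r₁) = 7.7578 km/s.
On the transfer ellipse at r₁, vis-viva gives v_p = √[μ(2/r₁ − 1/a_t)] = 10.389 km/s.
First burn Δv₁ = |v_p − v₁| = 2.631 km/s.
Circular speed at r₂: v₂ = √(μ/r₂) = 2.634 km/s.
Transfer-orbit speed at r₂: v_a = √[μ(2/r₂ − 1/a_t)] = 1.198 km/s.
Second burn Δv₂ = |v₂ − v_a| = 1.436 km/s.
Δv = Δv₁ + Δv₂ = 2.631 + 1.436 = 4.067 km/s.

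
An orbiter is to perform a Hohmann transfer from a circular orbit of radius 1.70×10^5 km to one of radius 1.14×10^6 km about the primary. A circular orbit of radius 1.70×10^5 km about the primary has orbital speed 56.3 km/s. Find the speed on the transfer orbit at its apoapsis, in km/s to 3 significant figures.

v = 11.1 km/s

From the circular-orbit relation v² = μ/r at r = 1.70×10^5 km: μ = v²r = (56.3)² × 1.70×10^5 = 5.38847×10^8 km³/s².
The Hohmann ellipse has a_t = (r₁ + r₂)/2 = 6.550×10^5 km.
The apoapsis of the transfer ellipse is at r = 1.140×10^6 km.
Vis-viva: v = √[μ(2/r − 1/a_t)] = √[5.38847×10^8 × (2/1.140×10^6 − 1/6.550×10^5)] = 11.08 km/s.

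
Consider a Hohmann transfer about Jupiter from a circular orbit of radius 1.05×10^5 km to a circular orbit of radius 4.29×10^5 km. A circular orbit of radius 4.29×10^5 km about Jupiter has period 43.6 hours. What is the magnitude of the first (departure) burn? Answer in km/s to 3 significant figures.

Δv₁ = 9.29 km/s

From Kepler's third law T² = 4π²r³/μ at r = 4.29×10^5 km, T = 43.6 hours = 43.6 × 3600 s = 1.5696×10^5 s: μ = 4π²r³/T² = 1.26518×10^8 km³/s².
Semi-major axis of the transfer orbit: a_t = (1.050×10^5 + 4.290×10^5)/2 = 2.670×10^5 km.
Circular speed at r = 1.050×10^5 km: v_c = √(μ/r) = 34.712 km/s.
Vis-viva on the transfer ellipse at r = 1.050×10^5 km gives v_t = √[μ(2/r − 1/a_t)] = 44.000 km/s.
Δv₁ = |v_t − v_c| = |44.000 − 34.712| = 9.288 km/s.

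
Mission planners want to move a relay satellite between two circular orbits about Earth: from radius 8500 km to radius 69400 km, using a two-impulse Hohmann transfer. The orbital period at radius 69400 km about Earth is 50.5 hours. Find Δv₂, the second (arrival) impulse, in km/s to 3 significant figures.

Δv₂ = 1.28 km/s

From Kepler's third law T² = 4π²r³/μ at r = 69400 km, T = 50.5 hours = 50.5 × 3600 s = 1.818×10^5 s: μ = 4π²r³/T² = 3.99255×10^5 km³/s².
Semi-major axis of the transfer orbit: a_t = (8500 + 69400)/2 = 38950 km.
Circular speed at r = 69400 km: v_c = √(μ/r) = 2.3985 km/s.
Transfer-orbit speed at the same r (vis-viva, a = a_t): v_t = √[μ(2/r − 1/a_t)] = 1.1205 km/s.
Δv₂ = |v_t − v_c| = |1.1205 − 2.3985| = 1.278 km/s.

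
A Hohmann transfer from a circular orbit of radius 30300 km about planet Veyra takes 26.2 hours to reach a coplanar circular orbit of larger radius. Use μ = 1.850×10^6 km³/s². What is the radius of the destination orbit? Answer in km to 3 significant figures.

Transfer time t = 26.2 hours = 94320 s, and t = π√(a_t³/μ).
So a_t = (μ t²/π²)^(1/3) = (1.850×10^6 × (94320)² / π²)^(1/3) = 1.1858×10^5 km.
Since a_t = (r₁ + r₂)/2, r₂ = 2a_t − r₁ = 2×1.1858×10^5 − 30300 = 2.0686×10^5 km.

r₂ = 2.07×10^5 km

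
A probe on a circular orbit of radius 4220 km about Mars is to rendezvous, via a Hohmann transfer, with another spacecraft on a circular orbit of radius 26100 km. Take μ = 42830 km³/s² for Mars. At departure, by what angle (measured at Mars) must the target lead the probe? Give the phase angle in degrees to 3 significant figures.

Transfer-ellipse semi-major axis a_t = (r₁ + r₂)/2 = (4220 + 26100)/2 = 15160 km.
Transfer time t = π√(a_t³/μ) = 28335 s.
The target's mean motion on its circular orbit is ω₂ = √(μ/r₂³) = 4.9081×10^-5 rad/s.
Angle swept by the target during transfer: ω₂·t = 1.3907 rad = 79.68°.
Arrival is 180° from departure on the ellipse, so φ = 180° − 79.68° = 100°.

φ = 100°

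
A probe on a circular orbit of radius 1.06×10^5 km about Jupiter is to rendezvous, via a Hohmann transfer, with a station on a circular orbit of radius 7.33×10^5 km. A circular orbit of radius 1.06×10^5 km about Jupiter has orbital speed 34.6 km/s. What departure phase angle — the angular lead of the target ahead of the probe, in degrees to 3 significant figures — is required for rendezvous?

From the circular-orbit relation v² = μ/r at r = 1.06×10^5 km: μ = v²r = (34.6)² × 1.06×10^5 = 1.26899×10^8 km³/s².
The Hohmann ellipse has a_t = (r₁ + r₂)/2 = 4.195×10^5 km.
The half-period of the transfer ellipse is t = π√(a_t³/μ) = 75773.8 s.
The target's mean motion on its circular orbit is ω₂ = √(μ/r₂³) = 1.79504×10^-5 rad/s.
Angle swept by the target during transfer: ω₂·t = 1.3602 rad = 77.93°.
The probe traverses 180° on the transfer ellipse, so the target must lead by 180° − 77.93° = 102°.

φ = 102°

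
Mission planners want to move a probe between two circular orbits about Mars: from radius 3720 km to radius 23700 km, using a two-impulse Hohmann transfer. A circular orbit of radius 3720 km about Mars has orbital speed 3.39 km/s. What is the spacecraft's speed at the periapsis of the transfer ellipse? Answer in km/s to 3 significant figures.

From the circular-orbit relation v² = μ/r at r = 3720 km: μ = v²r = (3.39)² × 3720 = 42750.6 km³/s².
Transfer-ellipse semi-major axis a_t = (r₁ + r₂)/2 = (3720 + 23700)/2 = 13710 km.
The periapsis of the transfer ellipse is at r = 3720 km.
From the vis-viva equation, v = √[μ(2/r − 1/a_t)] = 4.457 km/s.

v = 4.46 km/s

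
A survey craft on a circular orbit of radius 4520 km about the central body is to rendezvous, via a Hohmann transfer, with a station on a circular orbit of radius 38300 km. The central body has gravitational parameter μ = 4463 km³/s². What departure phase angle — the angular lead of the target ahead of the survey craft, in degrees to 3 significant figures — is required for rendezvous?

Semi-major axis of the transfer orbit: a_t = (4520 + 38300)/2 = 21410 km.
Transfer time t = π√(a_t³/μ) = 1.473×10^5 s.
The target's mean motion on its circular orbit is ω₂ = √(μ/r₂³) = 8.913×10^-6 rad/s.
Angle swept by the target during transfer: ω₂·t = 1.313 rad = 75.23°.
The survey craft traverses 180° on the transfer ellipse, so the target must lead by 180° − 75.23° = 105°.

φ = 105°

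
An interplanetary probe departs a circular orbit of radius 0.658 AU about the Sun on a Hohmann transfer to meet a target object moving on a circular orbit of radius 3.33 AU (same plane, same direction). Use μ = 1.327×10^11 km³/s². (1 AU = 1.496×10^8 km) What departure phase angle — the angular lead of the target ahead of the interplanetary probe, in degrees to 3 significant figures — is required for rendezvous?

In km: r₁ = 0.658 × 1.496×10^8 = 9.84368×10^7 km; r₂ = 3.33 × 1.496×10^8 = 4.98168×10^8 km.
Semi-major axis of the transfer orbit: a_t = (9.84368×10^7 + 4.98168×10^8)/2 = 2.983024×10^8 km.
Transfer time t = π√(a_t³/μ) = 4.4432×10^7 s.
The target's mean motion on its circular orbit is ω₂ = √(μ/r₂³) = 3.2762×10^-8 rad/s.
Angle swept by the target during transfer: ω₂·t = 1.4557 rad = 83.41°.
Arrival is 180° from departure on the ellipse, so φ = 180° − 83.41° = 96.6°.

φ = 96.6°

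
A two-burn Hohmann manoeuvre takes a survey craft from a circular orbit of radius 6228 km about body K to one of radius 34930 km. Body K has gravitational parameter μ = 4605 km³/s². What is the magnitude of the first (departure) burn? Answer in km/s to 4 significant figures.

Δv₁ = 0.2604 km/s

Semi-major axis of the transfer orbit: a_t = (6228 + 34930)/2 = 20579 km.
On the circular orbit at r = 6228 km, v_c = √(μ/r) = 0.85989 km/s.
Vis-viva on the transfer ellipse at r = 6228 km gives v_t = √[μ(2/r − 1/a_t)] = 1.1203 km/s.
Δv₁ = |v_t − v_c| = |1.1203 − 0.85989| = 0.2604 km/s.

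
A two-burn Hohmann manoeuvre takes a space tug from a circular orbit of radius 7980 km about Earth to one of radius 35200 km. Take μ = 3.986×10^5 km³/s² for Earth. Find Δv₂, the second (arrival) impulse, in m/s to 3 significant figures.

Semi-major axis of the transfer orbit: a_t = (7980 + 35200)/2 = 21590 km.
Circular speed at r = 35200 km: v_c = √(μ/r) = 3.365 km/s.
Vis-viva on the transfer ellipse at r = 35200 km gives v_t = √[μ(2/r − 1/a_t)] = 2.046 km/s.
Δv₂ = |v_t − v_c| = |2.046 − 3.365| = 1.319 km/s.

Δv₂ = 1320 m/s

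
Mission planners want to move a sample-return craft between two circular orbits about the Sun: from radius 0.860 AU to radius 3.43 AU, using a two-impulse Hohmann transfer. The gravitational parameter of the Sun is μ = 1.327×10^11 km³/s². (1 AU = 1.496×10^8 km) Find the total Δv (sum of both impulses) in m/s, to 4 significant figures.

Δv = 14390 m/s

In km: r₁ = 0.860 × 1.496×10^8 = 1.28656×10^8 km; r₂ = 3.43 × 1.496×10^8 = 5.13128×10^8 km.
Transfer-ellipse semi-major axis a_t = (r₁ + r₂)/2 = (1.28656×10^8 + 5.13128×10^8)/2 = 3.20892×10^8 km.
Circular speed at r₁: v₁ = √(μ/r₁) = √(1.327×10^11/1.28656×10^8) = 32.116 km/s.
Transfer-orbit speed at r₁ (v² = μ(2/r − 1/a)): v_p = √[μ(2/r₁ − 1/a_t)] = 40.612 km/s.
First burn Δv₁ = |v_p − v₁| = 8.4960 km/s.
At r₂, v₂ = √(μ/r₂) = 16.0814 km/s.
Transfer-orbit speed at r₂: v_a = √[μ(2/r₂ − 1/a_t)] = 10.1826 km/s.
Second burn Δv₂ = |v₂ − v_a| = 5.8988 km/s.
Δv = Δv₁ + Δv₂ = 8.4960 + 5.8988 = 14.39 km/s.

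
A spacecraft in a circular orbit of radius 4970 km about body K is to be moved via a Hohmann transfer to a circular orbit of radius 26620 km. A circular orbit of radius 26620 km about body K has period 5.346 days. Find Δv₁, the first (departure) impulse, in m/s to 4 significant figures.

Δv₁ = 249.9 m/s

From Kepler's third law T² = 4π²r³/μ at r = 26620 km, T = 5.346 days = 5.346 × 86400 s = 4.618944×10^5 s: μ = 4π²r³/T² = 3490.59 km³/s².
Transfer-ellipse semi-major axis a_t = (r₁ + r₂)/2 = (4970 + 26620)/2 = 15795 km.
Circular speed at r = 4970 km: v_c = √(μ/r) = 0.8381 km/s.
Vis-viva on the transfer ellipse at r = 4970 km gives v_t = √[μ(2/r − 1/a_t)] = 1.088 km/s.
Δv₁ = |v_t − v_c| = |1.088 − 0.8381| = 0.2499 km/s.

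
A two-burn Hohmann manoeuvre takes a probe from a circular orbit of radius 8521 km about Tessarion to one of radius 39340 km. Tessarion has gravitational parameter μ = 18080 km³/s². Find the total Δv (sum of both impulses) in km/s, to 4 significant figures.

Δv = 0.6844 km/s

The Hohmann ellipse has a_t = (r₁ + r₂)/2 = 23930.5 km.
Circular speed at r₁: v₁ = √(μ/r₁) = √(18080/8521) = 1.457 km/s.
Transfer-orbit speed at r₁ (vis-viva equation): v_p = √[μ(2/r₁ − 1/a_t)] = 1.868 km/s.
First burn Δv₁ = |v_p − v₁| = 0.4110 km/s.
At r₂, v₂ = √(μ/r₂) = 0.6779 km/s.
Transfer-orbit speed at r₂: v_a = √[μ(2/r₂ − 1/a_t)] = 0.4045 km/s.
Second burn Δv₂ = |v₂ − v_a| = 0.2734 km/s.
Total Δv = Δv₁ + Δv₂ = 0.6844 km/s.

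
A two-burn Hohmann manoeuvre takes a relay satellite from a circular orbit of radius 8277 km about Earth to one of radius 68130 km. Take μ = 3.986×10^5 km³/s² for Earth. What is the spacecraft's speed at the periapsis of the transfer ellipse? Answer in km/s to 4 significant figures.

Semi-major axis of the transfer orbit: a_t = (8277 + 68130)/2 = 38203.5 km.
At periapsis, r = 8277 km.
Vis-viva: v = √[μ(2/r − 1/a_t)] = √[3.986×10^5 × (2/8277 − 1/38203.5)] = 9.267 km/s.

v = 9.267 km/s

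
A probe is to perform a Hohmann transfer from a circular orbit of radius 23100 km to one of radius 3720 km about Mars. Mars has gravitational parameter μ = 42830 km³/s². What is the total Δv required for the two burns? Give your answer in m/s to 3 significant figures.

Semi-major axis of the transfer orbit: a_t = (23100 + 3720)/2 = 13410 km.
Circular speed at r₁: v₁ = √(μ/r₁) = √(42830/23100) = 1.361658 km/s.
Transfer-orbit speed at r₁ (v² = μ(2/r − 1/a)): v_a = √[μ(2/r₁ − 1/a_t)] = 0.7171750 km/s.
First burn Δv₁ = |v_a − v₁| = 0.64448 km/s.
Circular speed at r₂: v₂ = √(μ/r₂) = 3.3931 km/s.
Transfer-orbit speed at r₂: v_p = √[μ(2/r₂ − 1/a_t)] = 4.4534 km/s.
Second burn Δv₂ = |v₂ − v_p| = 1.0603 km/s.
Total Δv = Δv₁ + Δv₂ = 1.705 km/s.

Δv = 1700 m/s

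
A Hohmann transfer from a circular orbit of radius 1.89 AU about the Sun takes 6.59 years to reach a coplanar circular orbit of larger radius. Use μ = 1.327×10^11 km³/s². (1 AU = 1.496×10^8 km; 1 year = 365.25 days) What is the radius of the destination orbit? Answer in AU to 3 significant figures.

r₂ = 9.27 AU

In km: r₁ = 1.89 × 1.496×10^8 = 2.82744×10^8 km.
Transfer time t = 6.59 years × 365.25 × 86400 s = 2.07964584×10^8 s, and t = π√(a_t³/μ).
So a_t = (μ t²/π²)^(1/3) = (1.327×10^11 × (2.07964584×10^8)² / π²)^(1/3) = 8.3467×10^8 km.
Since a_t = (r₁ + r₂)/2, r₂ = 2a_t − r₁ = 2×8.3467×10^8 − 2.82744×10^8 = 1.386596×10^9 km.
In AU: r₂ = 1.386596×10^9 / 1.496×10^8 = 9.27 AU.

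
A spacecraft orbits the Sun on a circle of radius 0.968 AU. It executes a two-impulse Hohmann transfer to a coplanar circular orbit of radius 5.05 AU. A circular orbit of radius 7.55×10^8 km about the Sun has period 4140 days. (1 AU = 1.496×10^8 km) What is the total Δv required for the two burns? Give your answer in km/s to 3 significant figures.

From Kepler's third law T² = 4π²r³/μ at r = 7.55×10^8 km, T = 4140 days = 4140 × 86400 s = 3.57696×10^8 s: μ = 4π²r³/T² = 1.32792×10^11 km³/s².
In km: r₁ = 0.968 × 1.496×10^8 = 1.448128×10^8 km; r₂ = 5.05 × 1.496×10^8 = 7.5548×10^8 km.
The Hohmann ellipse has a_t = (r₁ + r₂)/2 = 4.501464×10^8 km.
At r₁ the circular-orbit speed is v₁ = √(μ/r₁) = 30.282 km/s.
On the transfer ellipse at r₁, v² = μ(2/r − 1/a) gives v_p = √[μ(2/r₁ − 1/a_t)] = 39.230 km/s.
First burn Δv₁ = |v_p − v₁| = 8.948 km/s.
Circular speed at r₂: v₂ = √(μ/r₂) = 13.258 km/s.
Transfer-orbit speed at r₂: v_a = √[μ(2/r₂ − 1/a_t)] = 7.5197 km/s.
Second burn Δv₂ = |v₂ − v_a| = 5.738 km/s.
Total Δv = Δv₁ + Δv₂ = 14.69 km/s.

Δv = 14.7 km/s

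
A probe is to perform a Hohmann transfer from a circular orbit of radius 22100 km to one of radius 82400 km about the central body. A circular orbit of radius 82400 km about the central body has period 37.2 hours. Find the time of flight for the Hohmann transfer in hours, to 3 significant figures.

t = 9.39 hours

From Kepler's third law T² = 4π²r³/μ at r = 82400 km, T = 37.2 hours = 37.2 × 3600 s = 1.3392×10^5 s: μ = 4π²r³/T² = 1.23155×10^6 km³/s².
Semi-major axis of the transfer orbit: a_t = (22100 + 82400)/2 = 52250 km.
By Kepler's third law the transfer-orbit period is T = 2π√(a_t³/μ), so t = T/2 = 33810 s.
Converting: 33810 s ÷ 3600 s/hour = 9.39 hours.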